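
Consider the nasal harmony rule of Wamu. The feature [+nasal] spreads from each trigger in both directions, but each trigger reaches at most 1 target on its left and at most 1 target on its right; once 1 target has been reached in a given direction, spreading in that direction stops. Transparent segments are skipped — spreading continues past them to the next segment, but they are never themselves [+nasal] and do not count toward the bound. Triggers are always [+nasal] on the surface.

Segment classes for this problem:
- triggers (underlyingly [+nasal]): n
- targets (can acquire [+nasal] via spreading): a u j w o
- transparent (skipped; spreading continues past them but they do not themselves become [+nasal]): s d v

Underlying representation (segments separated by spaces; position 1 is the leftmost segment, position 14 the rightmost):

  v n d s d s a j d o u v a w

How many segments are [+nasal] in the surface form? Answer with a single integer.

From /n/ at 2 rightward: 3 /d/ transparent; 4 /s/ transparent; 5 /d/ transparent; 6 /s/ transparent; 7 /a/ → [+nasal]; bound reached.
From /n/ at 2 leftward: 1 /v/ transparent; word edge.
Targets with no active source: positions 8 10 11 13 14 stay [-nasal].
[+nasal] positions on the surface: 2 7.

2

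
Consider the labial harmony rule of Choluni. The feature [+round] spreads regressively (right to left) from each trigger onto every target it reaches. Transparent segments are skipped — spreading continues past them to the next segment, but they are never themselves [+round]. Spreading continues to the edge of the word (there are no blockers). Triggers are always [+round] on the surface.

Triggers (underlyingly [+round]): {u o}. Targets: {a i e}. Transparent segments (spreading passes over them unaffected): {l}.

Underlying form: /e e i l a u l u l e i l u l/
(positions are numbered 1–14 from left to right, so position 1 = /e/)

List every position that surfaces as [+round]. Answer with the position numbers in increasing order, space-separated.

1 2 3 5 6 8 10 11 13

From /u/ at 6 leftward: 5 /a/ → [+round]; 4 /l/ transparent; 3 /i/ → [+round]; 2 /e/ → [+round]; 1 /e/ → [+round]; word edge.
From /u/ at 8 leftward: 7 /l/ transparent; 6 /u/ is itself a trigger — this domain ends here.
From /u/ at 13 leftward: 12 /l/ transparent; 11 /i/ → [+round]; 10 /e/ → [+round]; 9 /l/ transparent; 8 /u/ is itself a trigger — this domain ends here.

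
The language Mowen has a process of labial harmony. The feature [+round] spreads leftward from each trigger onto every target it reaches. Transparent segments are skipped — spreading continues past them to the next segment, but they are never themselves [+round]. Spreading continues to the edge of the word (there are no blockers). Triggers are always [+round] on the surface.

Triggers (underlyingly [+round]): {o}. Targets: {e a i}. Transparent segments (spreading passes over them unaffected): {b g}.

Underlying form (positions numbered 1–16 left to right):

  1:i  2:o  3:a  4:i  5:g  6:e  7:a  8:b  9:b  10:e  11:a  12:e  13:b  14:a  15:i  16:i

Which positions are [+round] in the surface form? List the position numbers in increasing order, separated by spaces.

From /o/ at 2 leftward: 1 /i/ → [+round]; word edge.
Targets with no active source: positions 3 4 6 7 10 11 12 14 15 16 stay [-round].

1 2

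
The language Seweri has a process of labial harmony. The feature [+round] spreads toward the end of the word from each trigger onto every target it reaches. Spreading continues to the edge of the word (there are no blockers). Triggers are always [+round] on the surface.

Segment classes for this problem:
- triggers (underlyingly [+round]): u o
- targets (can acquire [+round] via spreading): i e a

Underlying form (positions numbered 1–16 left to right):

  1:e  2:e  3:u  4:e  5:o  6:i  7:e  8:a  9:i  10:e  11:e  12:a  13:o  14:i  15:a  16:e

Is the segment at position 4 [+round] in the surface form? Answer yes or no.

yes

From /u/ at 3 rightward: 4 /e/ → [+round]; 5 /o/ is itself a trigger — this domain ends here.
From /o/ at 5 rightward: 6 /i/ → [+round]; 7 /e/ → [+round]; 8 /a/ → [+round]; 9 /i/ → [+round]; 10 /e/ → [+round]; 11 /e/ → [+round]; 12 /a/ → [+round]; 13 /o/ is itself a trigger — this domain ends here.
From /o/ at 13 rightward: 14 /i/ → [+round]; 15 /a/ → [+round]; 16 /e/ → [+round]; word edge.
Targets with no active source: positions 1 2 stay [-round].
[+round] positions on the surface: 3 4 5 6 7 8 9 10 11 12 13 14 15 16.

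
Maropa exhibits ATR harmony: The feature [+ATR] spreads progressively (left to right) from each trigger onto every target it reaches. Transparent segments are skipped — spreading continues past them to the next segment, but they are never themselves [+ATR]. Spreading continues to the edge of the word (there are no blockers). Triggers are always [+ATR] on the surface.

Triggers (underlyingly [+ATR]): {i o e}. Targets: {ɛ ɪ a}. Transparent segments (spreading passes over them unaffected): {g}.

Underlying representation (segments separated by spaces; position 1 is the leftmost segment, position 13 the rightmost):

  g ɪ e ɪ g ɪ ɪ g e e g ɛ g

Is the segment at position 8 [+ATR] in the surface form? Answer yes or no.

From /e/ at 3 rightward: 4 /ɪ/ → [+ATR]; 5 /g/ transparent; 6 /ɪ/ → [+ATR]; 7 /ɪ/ → [+ATR]; 8 /g/ transparent; 9 /e/ is itself a trigger — this domain ends here.
From /e/ at 9 rightward: 10 /e/ is itself a trigger — this domain ends here.
From /e/ at 10 rightward: 11 /g/ transparent; 12 /ɛ/ → [+ATR]; 13 /g/ transparent; word edge.
Target with no active source: position 2 stays [-ATR].
[+ATR] positions on the surface: 3 4 6 7 9 10 12.

no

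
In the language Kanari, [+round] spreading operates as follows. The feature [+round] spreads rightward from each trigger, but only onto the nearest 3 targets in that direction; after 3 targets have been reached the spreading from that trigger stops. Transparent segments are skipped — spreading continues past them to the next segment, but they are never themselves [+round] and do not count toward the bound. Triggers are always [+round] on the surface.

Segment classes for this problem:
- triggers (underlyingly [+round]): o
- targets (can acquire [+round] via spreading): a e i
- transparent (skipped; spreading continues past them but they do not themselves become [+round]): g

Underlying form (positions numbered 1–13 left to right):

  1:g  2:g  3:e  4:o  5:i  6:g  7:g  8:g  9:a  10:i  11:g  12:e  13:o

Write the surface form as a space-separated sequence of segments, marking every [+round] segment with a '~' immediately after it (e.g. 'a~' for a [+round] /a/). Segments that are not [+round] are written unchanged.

From /o/ at 4 rightward: 5 /i/ → [+round]; 6 /g/ transparent; 7 /g/ transparent; 8 /g/ transparent; 9 /a/ → [+round]; 10 /i/ → [+round]; bound reached.
From /o/ at 13 rightward: word edge.
Targets with no active source: positions 3 12 stay [-round].
[+round] positions on the surface: 4 5 9 10 13.

g g e o~ i~ g g g a~ i~ g e o~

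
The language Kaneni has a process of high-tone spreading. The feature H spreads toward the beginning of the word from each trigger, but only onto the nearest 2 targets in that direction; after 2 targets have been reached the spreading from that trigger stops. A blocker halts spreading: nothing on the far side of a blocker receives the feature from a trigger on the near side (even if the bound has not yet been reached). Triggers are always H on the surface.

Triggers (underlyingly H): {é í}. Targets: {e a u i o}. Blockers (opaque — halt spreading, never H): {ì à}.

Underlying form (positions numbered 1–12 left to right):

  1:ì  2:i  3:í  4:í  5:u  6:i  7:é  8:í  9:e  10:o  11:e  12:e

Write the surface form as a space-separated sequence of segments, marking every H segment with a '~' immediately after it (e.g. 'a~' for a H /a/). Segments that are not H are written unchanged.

ì i~ í~ í~ u~ i~ é~ í~ e o e e

From /í/ at 3 leftward: 2 /i/ → H; 1 /ì/ blocks.
From /í/ at 4 leftward: 3 /í/ is itself a trigger — this domain ends here.
From /é/ at 7 leftward: 6 /i/ → H; 5 /u/ → H; bound reached.
From /í/ at 8 leftward: 7 /é/ is itself a trigger — this domain ends here.
Targets with no active source: positions 9 10 11 12 stay [-high tone].
H positions on the surface: 2 3 4 5 6 7 8.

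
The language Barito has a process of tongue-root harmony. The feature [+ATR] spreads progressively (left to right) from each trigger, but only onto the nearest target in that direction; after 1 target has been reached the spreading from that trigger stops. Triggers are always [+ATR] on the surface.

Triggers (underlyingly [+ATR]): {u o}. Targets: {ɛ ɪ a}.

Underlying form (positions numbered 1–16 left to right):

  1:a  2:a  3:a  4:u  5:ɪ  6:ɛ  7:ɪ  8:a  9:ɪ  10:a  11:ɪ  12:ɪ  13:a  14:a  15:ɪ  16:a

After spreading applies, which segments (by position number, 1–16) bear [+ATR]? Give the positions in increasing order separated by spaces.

From /u/ at 4 rightward: 5 /ɪ/ → [+ATR]; bound reached.
Targets with no active source: positions 1 2 3 6 7 8 9 10 11 12 13 14 15 16 stay [-ATR].

4 5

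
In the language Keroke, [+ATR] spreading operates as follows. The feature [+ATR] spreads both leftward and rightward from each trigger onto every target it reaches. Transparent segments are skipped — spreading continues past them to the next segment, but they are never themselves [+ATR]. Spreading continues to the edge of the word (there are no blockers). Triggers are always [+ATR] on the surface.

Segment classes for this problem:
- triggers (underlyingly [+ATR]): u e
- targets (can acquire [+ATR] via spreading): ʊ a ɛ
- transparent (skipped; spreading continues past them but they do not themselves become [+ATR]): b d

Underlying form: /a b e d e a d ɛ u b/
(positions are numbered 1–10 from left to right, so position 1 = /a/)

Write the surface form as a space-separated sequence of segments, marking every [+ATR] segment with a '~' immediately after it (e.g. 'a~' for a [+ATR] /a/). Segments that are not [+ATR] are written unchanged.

From /e/ at 3 rightward: 4 /d/ transparent; 5 /e/ is itself a trigger — this domain ends here.
From /e/ at 3 leftward: 2 /b/ transparent; 1 /a/ → [+ATR]; word edge.
From /e/ at 5 rightward: 6 /a/ → [+ATR]; 7 /d/ transparent; 8 /ɛ/ → [+ATR]; 9 /u/ is itself a trigger — this domain ends here.
From /e/ at 5 leftward: 4 /d/ transparent; 3 /e/ is itself a trigger — this domain ends here.
From /u/ at 9 rightward: 10 /b/ transparent; word edge.
From /u/ at 9 leftward: 8 /ɛ/ → [+ATR]; 7 /d/ transparent; 6 /a/ → [+ATR]; 5 /e/ is itself a trigger — this domain ends here.
[+ATR] positions on the surface: 1 3 5 6 8 9.

a~ b e~ d e~ a~ d ɛ~ u~ b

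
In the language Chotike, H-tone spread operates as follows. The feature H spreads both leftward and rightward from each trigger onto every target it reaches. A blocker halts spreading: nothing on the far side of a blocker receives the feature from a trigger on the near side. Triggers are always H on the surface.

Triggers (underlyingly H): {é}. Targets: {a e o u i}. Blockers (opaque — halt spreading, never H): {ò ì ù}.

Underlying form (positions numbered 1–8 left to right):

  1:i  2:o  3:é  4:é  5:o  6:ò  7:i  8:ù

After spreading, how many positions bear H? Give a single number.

From /é/ at 3 rightward: 4 /é/ is itself a trigger — this domain ends here.
From /é/ at 3 leftward: 2 /o/ → H; 1 /i/ → H; word edge.
From /é/ at 4 rightward: 5 /o/ → H; 6 /ò/ blocks.
From /é/ at 4 leftward: 3 /é/ is itself a trigger — this domain ends here.
Target with no active source: position 7 stays [-high tone].
H positions on the surface: 1 2 3 4 5.

5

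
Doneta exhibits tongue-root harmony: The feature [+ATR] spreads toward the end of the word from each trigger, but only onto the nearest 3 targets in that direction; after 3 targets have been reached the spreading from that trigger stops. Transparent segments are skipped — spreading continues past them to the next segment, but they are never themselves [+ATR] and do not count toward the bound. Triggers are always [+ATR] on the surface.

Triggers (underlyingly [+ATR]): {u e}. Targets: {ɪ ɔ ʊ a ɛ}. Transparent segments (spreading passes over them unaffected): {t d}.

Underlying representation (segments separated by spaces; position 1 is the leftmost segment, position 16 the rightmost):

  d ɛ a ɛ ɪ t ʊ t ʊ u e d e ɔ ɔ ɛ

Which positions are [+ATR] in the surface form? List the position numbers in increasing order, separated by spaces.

10 11 13 14 15 16

From /u/ at 10 rightward: 11 /e/ is itself a trigger — this domain ends here.
From /e/ at 11 rightward: 12 /d/ transparent; 13 /e/ is itself a trigger — this domain ends here.
From /e/ at 13 rightward: 14 /ɔ/ → [+ATR]; 15 /ɔ/ → [+ATR]; 16 /ɛ/ → [+ATR]; bound reached.
Targets with no active source: positions 2 3 4 5 7 9 stay [-ATR].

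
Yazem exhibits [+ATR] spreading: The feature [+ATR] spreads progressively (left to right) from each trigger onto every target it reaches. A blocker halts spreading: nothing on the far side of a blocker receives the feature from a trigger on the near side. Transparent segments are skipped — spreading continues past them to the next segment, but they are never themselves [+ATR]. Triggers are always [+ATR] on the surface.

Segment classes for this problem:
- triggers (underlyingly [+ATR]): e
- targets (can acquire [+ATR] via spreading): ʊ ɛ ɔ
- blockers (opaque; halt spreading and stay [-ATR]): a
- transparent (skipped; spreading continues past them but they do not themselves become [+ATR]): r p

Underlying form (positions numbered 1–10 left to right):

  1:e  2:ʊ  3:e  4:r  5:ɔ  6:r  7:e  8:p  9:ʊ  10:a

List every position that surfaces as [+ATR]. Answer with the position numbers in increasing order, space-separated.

From /e/ at 1 rightward: 2 /ʊ/ → [+ATR]; 3 /e/ is itself a trigger — this domain ends here.
From /e/ at 3 rightward: 4 /r/ transparent; 5 /ɔ/ → [+ATR]; 6 /r/ transparent; 7 /e/ is itself a trigger — this domain ends here.
From /e/ at 7 rightward: 8 /p/ transparent; 9 /ʊ/ → [+ATR]; 10 /a/ blocks.

1 2 3 5 7 9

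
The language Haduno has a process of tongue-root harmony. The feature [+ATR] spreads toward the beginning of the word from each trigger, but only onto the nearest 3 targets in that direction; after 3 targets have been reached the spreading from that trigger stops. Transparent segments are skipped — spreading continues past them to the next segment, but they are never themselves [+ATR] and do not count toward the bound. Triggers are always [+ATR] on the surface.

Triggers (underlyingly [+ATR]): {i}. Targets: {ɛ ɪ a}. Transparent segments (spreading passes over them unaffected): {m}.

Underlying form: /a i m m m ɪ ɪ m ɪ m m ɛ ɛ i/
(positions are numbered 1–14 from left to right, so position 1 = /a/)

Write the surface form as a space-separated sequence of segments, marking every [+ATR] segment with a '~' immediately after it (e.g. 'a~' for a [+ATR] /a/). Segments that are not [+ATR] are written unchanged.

From /i/ at 2 leftward: 1 /a/ → [+ATR]; word edge.
From /i/ at 14 leftward: 13 /ɛ/ → [+ATR]; 12 /ɛ/ → [+ATR]; 11 /m/ transparent; 10 /m/ transparent; 9 /ɪ/ → [+ATR]; bound reached.
Targets with no active source: positions 6 7 stay [-ATR].
[+ATR] positions on the surface: 1 2 9 12 13 14.

a~ i~ m m m ɪ ɪ m ɪ~ m m ɛ~ ɛ~ i~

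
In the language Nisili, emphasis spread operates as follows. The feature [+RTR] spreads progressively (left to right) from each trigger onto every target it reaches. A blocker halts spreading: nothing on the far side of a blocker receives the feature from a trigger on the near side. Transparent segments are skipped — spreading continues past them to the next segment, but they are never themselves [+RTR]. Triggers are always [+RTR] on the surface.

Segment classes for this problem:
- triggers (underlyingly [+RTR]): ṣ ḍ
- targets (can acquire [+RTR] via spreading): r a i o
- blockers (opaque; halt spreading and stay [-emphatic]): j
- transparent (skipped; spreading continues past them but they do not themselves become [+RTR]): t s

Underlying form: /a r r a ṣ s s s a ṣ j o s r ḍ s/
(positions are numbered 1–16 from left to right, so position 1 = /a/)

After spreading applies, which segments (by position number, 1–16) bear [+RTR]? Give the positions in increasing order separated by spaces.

5 9 10 15

From /ṣ/ at 5 rightward: 6 /s/ transparent; 7 /s/ transparent; 8 /s/ transparent; 9 /a/ → [+RTR]; 10 /ṣ/ is itself a trigger — this domain ends here.
From /ṣ/ at 10 rightward: 11 /j/ blocks.
From /ḍ/ at 15 rightward: 16 /s/ transparent; word edge.
Targets with no active source: positions 1 2 3 4 12 14 stay [-emphatic].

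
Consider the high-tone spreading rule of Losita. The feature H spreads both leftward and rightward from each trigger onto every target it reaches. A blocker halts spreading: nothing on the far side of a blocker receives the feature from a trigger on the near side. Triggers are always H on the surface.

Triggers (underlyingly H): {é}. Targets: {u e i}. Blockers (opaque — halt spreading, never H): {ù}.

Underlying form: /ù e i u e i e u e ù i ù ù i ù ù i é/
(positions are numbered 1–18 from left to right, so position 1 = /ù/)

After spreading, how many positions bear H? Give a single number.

From /é/ at 18 rightward: word edge.
From /é/ at 18 leftward: 17 /i/ → H; 16 /ù/ blocks.
Targets with no active source: positions 2 3 4 5 6 7 8 9 11 14 stay [-high tone].
H positions on the surface: 17 18.

2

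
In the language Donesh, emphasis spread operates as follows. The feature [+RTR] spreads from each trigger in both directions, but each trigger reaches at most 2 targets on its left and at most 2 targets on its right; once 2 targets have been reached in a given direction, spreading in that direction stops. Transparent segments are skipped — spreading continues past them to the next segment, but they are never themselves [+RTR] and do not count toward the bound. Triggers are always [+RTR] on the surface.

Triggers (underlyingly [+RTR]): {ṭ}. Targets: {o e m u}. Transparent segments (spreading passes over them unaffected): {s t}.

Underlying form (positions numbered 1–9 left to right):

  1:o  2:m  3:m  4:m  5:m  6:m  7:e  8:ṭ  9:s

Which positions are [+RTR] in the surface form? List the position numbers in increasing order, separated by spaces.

6 7 8

From /ṭ/ at 8 rightward: 9 /s/ transparent; word edge.
From /ṭ/ at 8 leftward: 7 /e/ → [+RTR]; 6 /m/ → [+RTR]; bound reached.
Targets with no active source: positions 1 2 3 4 5 stay [-emphatic].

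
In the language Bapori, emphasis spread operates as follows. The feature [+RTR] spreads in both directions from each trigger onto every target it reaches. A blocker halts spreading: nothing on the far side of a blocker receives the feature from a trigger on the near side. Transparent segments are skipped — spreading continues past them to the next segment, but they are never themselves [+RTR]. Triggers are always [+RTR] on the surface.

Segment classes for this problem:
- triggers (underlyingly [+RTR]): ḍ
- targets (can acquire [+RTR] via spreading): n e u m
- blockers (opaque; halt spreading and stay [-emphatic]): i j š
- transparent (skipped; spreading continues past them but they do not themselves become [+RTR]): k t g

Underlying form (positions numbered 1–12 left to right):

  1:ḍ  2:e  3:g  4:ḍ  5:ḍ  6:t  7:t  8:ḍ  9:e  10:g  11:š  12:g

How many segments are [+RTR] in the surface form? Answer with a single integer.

From /ḍ/ at 1 rightward: 2 /e/ → [+RTR]; 3 /g/ transparent; 4 /ḍ/ is itself a trigger — this domain ends here.
From /ḍ/ at 1 leftward: word edge.
From /ḍ/ at 4 rightward: 5 /ḍ/ is itself a trigger — this domain ends here.
From /ḍ/ at 4 leftward: 3 /g/ transparent; 2 /e/ → [+RTR]; 1 /ḍ/ is itself a trigger — this domain ends here.
From /ḍ/ at 5 rightward: 6 /t/ transparent; 7 /t/ transparent; 8 /ḍ/ is itself a trigger — this domain ends here.
From /ḍ/ at 5 leftward: 4 /ḍ/ is itself a trigger — this domain ends here.
From /ḍ/ at 8 rightward: 9 /e/ → [+RTR]; 10 /g/ transparent; 11 /š/ blocks.
From /ḍ/ at 8 leftward: 7 /t/ transparent; 6 /t/ transparent; 5 /ḍ/ is itself a trigger — this domain ends here.
[+RTR] positions on the surface: 1 2 4 5 8 9.

6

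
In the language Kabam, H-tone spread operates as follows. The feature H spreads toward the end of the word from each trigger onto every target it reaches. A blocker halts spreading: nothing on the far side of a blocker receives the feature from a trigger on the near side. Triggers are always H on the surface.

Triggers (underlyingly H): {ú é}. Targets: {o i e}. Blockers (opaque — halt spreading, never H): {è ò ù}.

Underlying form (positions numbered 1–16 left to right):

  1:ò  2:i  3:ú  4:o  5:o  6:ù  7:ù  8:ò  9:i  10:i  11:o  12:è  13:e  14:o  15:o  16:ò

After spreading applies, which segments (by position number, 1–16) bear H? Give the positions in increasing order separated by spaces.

From /ú/ at 3 rightward: 4 /o/ → H; 5 /o/ → H; 6 /ù/ blocks.
Targets with no active source: positions 2 9 10 11 13 14 15 stay [-high tone].

3 4 5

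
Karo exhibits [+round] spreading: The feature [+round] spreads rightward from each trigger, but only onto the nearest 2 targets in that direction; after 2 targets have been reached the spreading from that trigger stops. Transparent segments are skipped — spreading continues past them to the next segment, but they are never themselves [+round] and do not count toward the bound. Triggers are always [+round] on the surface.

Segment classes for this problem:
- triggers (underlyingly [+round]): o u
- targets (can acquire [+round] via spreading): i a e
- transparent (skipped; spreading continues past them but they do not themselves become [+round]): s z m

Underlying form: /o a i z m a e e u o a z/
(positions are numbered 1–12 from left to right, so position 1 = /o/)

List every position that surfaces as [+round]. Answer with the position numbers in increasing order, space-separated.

From /o/ at 1 rightward: 2 /a/ → [+round]; 3 /i/ → [+round]; bound reached.
From /u/ at 9 rightward: 10 /o/ is itself a trigger — this domain ends here.
From /o/ at 10 rightward: 11 /a/ → [+round]; 12 /z/ transparent; word edge.
Targets with no active source: positions 6 7 8 stay [-round].

1 2 3 9 10 11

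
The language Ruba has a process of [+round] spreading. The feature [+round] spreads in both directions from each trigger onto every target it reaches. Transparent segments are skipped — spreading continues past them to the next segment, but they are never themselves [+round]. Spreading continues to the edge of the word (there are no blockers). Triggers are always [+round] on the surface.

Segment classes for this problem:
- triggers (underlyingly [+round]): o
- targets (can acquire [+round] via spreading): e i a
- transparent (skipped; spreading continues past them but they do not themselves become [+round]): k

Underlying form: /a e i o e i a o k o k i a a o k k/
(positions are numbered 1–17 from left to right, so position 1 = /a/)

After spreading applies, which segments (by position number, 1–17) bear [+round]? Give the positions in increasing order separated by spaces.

1 2 3 4 5 6 7 8 10 12 13 14 15

From /o/ at 4 rightward: 5 /e/ → [+round]; 6 /i/ → [+round]; 7 /a/ → [+round]; 8 /o/ is itself a trigger — this domain ends here.
From /o/ at 4 leftward: 3 /i/ → [+round]; 2 /e/ → [+round]; 1 /a/ → [+round]; word edge.
From /o/ at 8 rightward: 9 /k/ transparent; 10 /o/ is itself a trigger — this domain ends here.
From /o/ at 8 leftward: 7 /a/ → [+round]; 6 /i/ → [+round]; 5 /e/ → [+round]; 4 /o/ is itself a trigger — this domain ends here.
From /o/ at 10 rightward: 11 /k/ transparent; 12 /i/ → [+round]; 13 /a/ → [+round]; 14 /a/ → [+round]; 15 /o/ is itself a trigger — this domain ends here.
From /o/ at 10 leftward: 9 /k/ transparent; 8 /o/ is itself a trigger — this domain ends here.
From /o/ at 15 rightward: 16 /k/ transparent; 17 /k/ transparent; word edge.
From /o/ at 15 leftward: 14 /a/ → [+round]; 13 /a/ → [+round]; 12 /i/ → [+round]; 11 /k/ transparent; 10 /o/ is itself a trigger — this domain ends here.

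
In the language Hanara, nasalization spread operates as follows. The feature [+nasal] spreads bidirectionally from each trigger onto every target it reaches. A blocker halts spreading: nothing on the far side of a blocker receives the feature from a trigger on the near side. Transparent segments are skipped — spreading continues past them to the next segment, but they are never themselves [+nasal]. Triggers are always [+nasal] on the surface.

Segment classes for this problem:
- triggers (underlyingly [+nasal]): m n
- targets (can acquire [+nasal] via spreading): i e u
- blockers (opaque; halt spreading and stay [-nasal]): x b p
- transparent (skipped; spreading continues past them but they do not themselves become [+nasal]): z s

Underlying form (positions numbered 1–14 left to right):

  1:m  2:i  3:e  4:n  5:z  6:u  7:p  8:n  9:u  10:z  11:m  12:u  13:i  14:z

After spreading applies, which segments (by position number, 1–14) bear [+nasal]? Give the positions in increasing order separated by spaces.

1 2 3 4 6 8 9 11 12 13

From /m/ at 1 rightward: 2 /i/ → [+nasal]; 3 /e/ → [+nasal]; 4 /n/ is itself a trigger — this domain ends here.
From /m/ at 1 leftward: word edge.
From /n/ at 4 rightward: 5 /z/ transparent; 6 /u/ → [+nasal]; 7 /p/ blocks.
From /n/ at 4 leftward: 3 /e/ → [+nasal]; 2 /i/ → [+nasal]; 1 /m/ is itself a trigger — this domain ends here.
From /n/ at 8 rightward: 9 /u/ → [+nasal]; 10 /z/ transparent; 11 /m/ is itself a trigger — this domain ends here.
From /n/ at 8 leftward: 7 /p/ blocks.
From /m/ at 11 rightward: 12 /u/ → [+nasal]; 13 /i/ → [+nasal]; 14 /z/ transparent; word edge.
From /m/ at 11 leftward: 10 /z/ transparent; 9 /u/ → [+nasal]; 8 /n/ is itself a trigger — this domain ends here.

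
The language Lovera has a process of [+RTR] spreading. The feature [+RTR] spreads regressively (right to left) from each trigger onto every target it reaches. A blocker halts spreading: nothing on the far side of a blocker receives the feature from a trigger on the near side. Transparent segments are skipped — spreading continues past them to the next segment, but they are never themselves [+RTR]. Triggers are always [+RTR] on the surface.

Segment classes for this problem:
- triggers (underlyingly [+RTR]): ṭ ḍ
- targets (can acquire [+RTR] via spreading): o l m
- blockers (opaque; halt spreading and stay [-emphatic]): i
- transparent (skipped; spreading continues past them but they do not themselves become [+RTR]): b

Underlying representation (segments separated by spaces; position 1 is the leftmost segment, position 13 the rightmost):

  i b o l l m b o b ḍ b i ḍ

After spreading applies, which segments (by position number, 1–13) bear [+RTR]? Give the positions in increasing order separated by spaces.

3 4 5 6 8 10 13

From /ḍ/ at 10 leftward: 9 /b/ transparent; 8 /o/ → [+RTR]; 7 /b/ transparent; 6 /m/ → [+RTR]; 5 /l/ → [+RTR]; 4 /l/ → [+RTR]; 3 /o/ → [+RTR]; 2 /b/ transparent; 1 /i/ blocks.
From /ḍ/ at 13 leftward: 12 /i/ blocks.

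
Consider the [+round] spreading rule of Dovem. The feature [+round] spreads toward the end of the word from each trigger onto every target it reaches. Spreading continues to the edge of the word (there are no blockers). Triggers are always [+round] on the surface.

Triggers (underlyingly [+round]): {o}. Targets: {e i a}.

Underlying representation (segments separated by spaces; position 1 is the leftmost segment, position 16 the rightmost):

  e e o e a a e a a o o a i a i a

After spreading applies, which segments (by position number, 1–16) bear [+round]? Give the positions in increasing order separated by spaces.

From /o/ at 3 rightward: 4 /e/ → [+round]; 5 /a/ → [+round]; 6 /a/ → [+round]; 7 /e/ → [+round]; 8 /a/ → [+round]; 9 /a/ → [+round]; 10 /o/ is itself a trigger — this domain ends here.
From /o/ at 10 rightward: 11 /o/ is itself a trigger — this domain ends here.
From /o/ at 11 rightward: 12 /a/ → [+round]; 13 /i/ → [+round]; 14 /a/ → [+round]; 15 /i/ → [+round]; 16 /a/ → [+round]; word edge.
Targets with no active source: positions 1 2 stay [-round].

3 4 5 6 7 8 9 10 11 12 13 14 15 16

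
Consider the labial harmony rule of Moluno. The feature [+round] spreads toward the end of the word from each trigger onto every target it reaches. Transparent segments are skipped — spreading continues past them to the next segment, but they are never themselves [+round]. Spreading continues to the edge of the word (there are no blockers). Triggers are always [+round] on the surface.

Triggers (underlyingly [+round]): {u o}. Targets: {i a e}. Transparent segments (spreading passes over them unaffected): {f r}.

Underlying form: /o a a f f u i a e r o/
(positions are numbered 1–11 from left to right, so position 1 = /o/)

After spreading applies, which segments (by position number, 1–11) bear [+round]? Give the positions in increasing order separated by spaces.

From /o/ at 1 rightward: 2 /a/ → [+round]; 3 /a/ → [+round]; 4 /f/ transparent; 5 /f/ transparent; 6 /u/ is itself a trigger — this domain ends here.
From /u/ at 6 rightward: 7 /i/ → [+round]; 8 /a/ → [+round]; 9 /e/ → [+round]; 10 /r/ transparent; 11 /o/ is itself a trigger — this domain ends here.
From /o/ at 11 rightward: word edge.

1 2 3 6 7 8 9 11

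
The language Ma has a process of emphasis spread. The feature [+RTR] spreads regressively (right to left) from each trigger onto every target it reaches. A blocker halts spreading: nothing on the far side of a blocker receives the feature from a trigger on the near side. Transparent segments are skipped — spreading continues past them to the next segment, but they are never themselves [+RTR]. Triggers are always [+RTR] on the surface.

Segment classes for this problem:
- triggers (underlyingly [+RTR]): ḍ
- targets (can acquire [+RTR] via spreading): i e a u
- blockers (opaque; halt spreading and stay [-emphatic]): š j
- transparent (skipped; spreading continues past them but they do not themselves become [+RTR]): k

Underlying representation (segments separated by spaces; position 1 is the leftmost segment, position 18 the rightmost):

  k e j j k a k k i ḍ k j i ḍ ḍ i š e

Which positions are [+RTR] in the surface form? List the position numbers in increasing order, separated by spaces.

From /ḍ/ at 10 leftward: 9 /i/ → [+RTR]; 8 /k/ transparent; 7 /k/ transparent; 6 /a/ → [+RTR]; 5 /k/ transparent; 4 /j/ blocks.
From /ḍ/ at 14 leftward: 13 /i/ → [+RTR]; 12 /j/ blocks.
From /ḍ/ at 15 leftward: 14 /ḍ/ is itself a trigger — this domain ends here.
Targets with no active source: positions 2 16 18 stay [-emphatic].

6 9 10 13 14 15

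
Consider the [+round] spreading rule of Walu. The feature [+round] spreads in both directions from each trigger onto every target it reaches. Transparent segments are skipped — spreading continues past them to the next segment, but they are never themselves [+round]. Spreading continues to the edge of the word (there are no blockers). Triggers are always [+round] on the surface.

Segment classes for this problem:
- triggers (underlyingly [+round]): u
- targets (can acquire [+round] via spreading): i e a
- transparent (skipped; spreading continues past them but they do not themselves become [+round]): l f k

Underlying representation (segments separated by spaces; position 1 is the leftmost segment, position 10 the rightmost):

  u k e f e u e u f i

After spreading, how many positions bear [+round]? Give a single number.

7

From /u/ at 1 rightward: 2 /k/ transparent; 3 /e/ → [+round]; 4 /f/ transparent; 5 /e/ → [+round]; 6 /u/ is itself a trigger — this domain ends here.
From /u/ at 1 leftward: word edge.
From /u/ at 6 rightward: 7 /e/ → [+round]; 8 /u/ is itself a trigger — this domain ends here.
From /u/ at 6 leftward: 5 /e/ → [+round]; 4 /f/ transparent; 3 /e/ → [+round]; 2 /k/ transparent; 1 /u/ is itself a trigger — this domain ends here.
From /u/ at 8 rightward: 9 /f/ transparent; 10 /i/ → [+round]; word edge.
From /u/ at 8 leftward: 7 /e/ → [+round]; 6 /u/ is itself a trigger — this domain ends here.
[+round] positions on the surface: 1 3 5 6 7 8 10.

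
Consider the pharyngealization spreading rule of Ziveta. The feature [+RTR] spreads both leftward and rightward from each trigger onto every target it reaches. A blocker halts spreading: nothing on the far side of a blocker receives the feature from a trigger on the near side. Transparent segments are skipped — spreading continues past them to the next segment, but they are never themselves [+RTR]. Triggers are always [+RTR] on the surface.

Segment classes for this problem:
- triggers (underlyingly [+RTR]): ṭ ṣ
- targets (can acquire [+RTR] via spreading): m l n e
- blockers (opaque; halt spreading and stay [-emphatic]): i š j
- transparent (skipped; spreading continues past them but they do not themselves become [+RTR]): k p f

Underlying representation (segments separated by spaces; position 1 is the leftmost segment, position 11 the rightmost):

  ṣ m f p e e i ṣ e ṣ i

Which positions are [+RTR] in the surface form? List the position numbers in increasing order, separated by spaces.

1 2 5 6 8 9 10

From /ṣ/ at 1 rightward: 2 /m/ → [+RTR]; 3 /f/ transparent; 4 /p/ transparent; 5 /e/ → [+RTR]; 6 /e/ → [+RTR]; 7 /i/ blocks.
From /ṣ/ at 1 leftward: word edge.
From /ṣ/ at 8 rightward: 9 /e/ → [+RTR]; 10 /ṣ/ is itself a trigger — this domain ends here.
From /ṣ/ at 8 leftward: 7 /i/ blocks.
From /ṣ/ at 10 rightward: 11 /i/ blocks.
From /ṣ/ at 10 leftward: 9 /e/ → [+RTR]; 8 /ṣ/ is itself a trigger — this domain ends here.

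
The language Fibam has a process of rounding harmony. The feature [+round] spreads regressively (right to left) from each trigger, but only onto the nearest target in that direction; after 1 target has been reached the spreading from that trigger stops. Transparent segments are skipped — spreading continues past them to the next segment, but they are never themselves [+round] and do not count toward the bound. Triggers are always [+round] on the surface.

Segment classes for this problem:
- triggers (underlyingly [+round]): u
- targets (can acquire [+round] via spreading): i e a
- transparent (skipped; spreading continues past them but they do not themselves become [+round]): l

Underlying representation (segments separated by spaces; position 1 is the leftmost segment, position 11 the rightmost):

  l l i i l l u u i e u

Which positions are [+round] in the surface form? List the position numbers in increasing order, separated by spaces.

4 7 8 10 11

From /u/ at 7 leftward: 6 /l/ transparent; 5 /l/ transparent; 4 /i/ → [+round]; bound reached.
From /u/ at 8 leftward: 7 /u/ is itself a trigger — this domain ends here.
From /u/ at 11 leftward: 10 /e/ → [+round]; bound reached.
Targets with no active source: positions 3 9 stay [-round].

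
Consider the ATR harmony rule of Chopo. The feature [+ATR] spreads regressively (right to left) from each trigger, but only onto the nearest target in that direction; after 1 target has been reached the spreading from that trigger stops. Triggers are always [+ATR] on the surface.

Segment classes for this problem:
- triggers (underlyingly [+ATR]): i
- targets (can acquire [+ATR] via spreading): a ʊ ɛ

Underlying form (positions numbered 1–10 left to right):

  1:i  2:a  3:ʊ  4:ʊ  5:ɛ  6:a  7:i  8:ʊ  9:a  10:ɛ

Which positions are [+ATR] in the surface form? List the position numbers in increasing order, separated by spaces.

From /i/ at 1 leftward: word edge.
From /i/ at 7 leftward: 6 /a/ → [+ATR]; bound reached.
Targets with no active source: positions 2 3 4 5 8 9 10 stay [-ATR].

1 6 7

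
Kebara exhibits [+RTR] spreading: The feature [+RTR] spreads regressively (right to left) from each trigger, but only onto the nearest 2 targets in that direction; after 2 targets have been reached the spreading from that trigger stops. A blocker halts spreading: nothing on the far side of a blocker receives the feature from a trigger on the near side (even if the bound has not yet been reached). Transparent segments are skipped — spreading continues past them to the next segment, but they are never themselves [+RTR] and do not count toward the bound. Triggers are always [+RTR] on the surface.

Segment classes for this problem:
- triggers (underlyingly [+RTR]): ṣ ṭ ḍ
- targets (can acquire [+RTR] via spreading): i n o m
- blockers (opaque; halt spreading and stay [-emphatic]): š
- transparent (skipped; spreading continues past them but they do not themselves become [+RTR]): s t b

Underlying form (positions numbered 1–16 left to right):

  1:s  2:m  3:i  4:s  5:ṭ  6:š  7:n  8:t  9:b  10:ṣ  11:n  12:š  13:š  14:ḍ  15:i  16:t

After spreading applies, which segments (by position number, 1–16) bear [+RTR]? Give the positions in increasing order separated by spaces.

2 3 5 7 10 14

From /ṭ/ at 5 leftward: 4 /s/ transparent; 3 /i/ → [+RTR]; 2 /m/ → [+RTR]; bound reached.
From /ṣ/ at 10 leftward: 9 /b/ transparent; 8 /t/ transparent; 7 /n/ → [+RTR]; 6 /š/ blocks.
From /ḍ/ at 14 leftward: 13 /š/ blocks.
Targets with no active source: positions 11 15 stay [-emphatic].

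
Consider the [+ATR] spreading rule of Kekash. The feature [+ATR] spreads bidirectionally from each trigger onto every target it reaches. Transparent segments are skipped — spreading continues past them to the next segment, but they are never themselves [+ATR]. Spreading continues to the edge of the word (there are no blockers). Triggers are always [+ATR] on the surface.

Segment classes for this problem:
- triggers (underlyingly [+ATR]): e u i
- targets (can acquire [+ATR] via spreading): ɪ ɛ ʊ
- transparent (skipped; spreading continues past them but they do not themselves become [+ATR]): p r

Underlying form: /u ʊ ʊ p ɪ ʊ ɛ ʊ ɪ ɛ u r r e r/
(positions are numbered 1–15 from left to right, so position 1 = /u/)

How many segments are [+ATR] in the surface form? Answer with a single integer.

11

From /u/ at 1 rightward: 2 /ʊ/ → [+ATR]; 3 /ʊ/ → [+ATR]; 4 /p/ transparent; 5 /ɪ/ → [+ATR]; 6 /ʊ/ → [+ATR]; 7 /ɛ/ → [+ATR]; 8 /ʊ/ → [+ATR]; 9 /ɪ/ → [+ATR]; 10 /ɛ/ → [+ATR]; 11 /u/ is itself a trigger — this domain ends here.
From /u/ at 1 leftward: word edge.
From /u/ at 11 rightward: 12 /r/ transparent; 13 /r/ transparent; 14 /e/ is itself a trigger — this domain ends here.
From /u/ at 11 leftward: 10 /ɛ/ → [+ATR]; 9 /ɪ/ → [+ATR]; 8 /ʊ/ → [+ATR]; 7 /ɛ/ → [+ATR]; 6 /ʊ/ → [+ATR]; 5 /ɪ/ → [+ATR]; 4 /p/ transparent; 3 /ʊ/ → [+ATR]; 2 /ʊ/ → [+ATR]; 1 /u/ is itself a trigger — this domain ends here.
From /e/ at 14 rightward: 15 /r/ transparent; word edge.
From /e/ at 14 leftward: 13 /r/ transparent; 12 /r/ transparent; 11 /u/ is itself a trigger — this domain ends here.
[+ATR] positions on the surface: 1 2 3 5 6 7 8 9 10 11 14.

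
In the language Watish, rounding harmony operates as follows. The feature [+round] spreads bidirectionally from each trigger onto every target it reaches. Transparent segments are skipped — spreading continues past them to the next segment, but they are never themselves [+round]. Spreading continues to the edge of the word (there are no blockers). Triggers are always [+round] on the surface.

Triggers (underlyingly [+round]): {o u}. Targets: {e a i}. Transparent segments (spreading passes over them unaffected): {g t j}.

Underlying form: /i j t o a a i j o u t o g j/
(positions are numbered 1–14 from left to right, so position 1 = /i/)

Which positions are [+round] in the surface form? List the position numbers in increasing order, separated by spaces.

1 4 5 6 7 9 10 12

From /o/ at 4 rightward: 5 /a/ → [+round]; 6 /a/ → [+round]; 7 /i/ → [+round]; 8 /j/ transparent; 9 /o/ is itself a trigger — this domain ends here.
From /o/ at 4 leftward: 3 /t/ transparent; 2 /j/ transparent; 1 /i/ → [+round]; word edge.
From /o/ at 9 rightward: 10 /u/ is itself a trigger — this domain ends here.
From /o/ at 9 leftward: 8 /j/ transparent; 7 /i/ → [+round]; 6 /a/ → [+round]; 5 /a/ → [+round]; 4 /o/ is itself a trigger — this domain ends here.
From /u/ at 10 rightward: 11 /t/ transparent; 12 /o/ is itself a trigger — this domain ends here.
From /u/ at 10 leftward: 9 /o/ is itself a trigger — this domain ends here.
From /o/ at 12 rightward: 13 /g/ transparent; 14 /j/ transparent; word edge.
From /o/ at 12 leftward: 11 /t/ transparent; 10 /u/ is itself a trigger — this domain ends here.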